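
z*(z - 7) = z^2 - 7*z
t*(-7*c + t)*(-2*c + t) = 14*c^2*t - 9*c*t^2 + t^3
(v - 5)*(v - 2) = v^2 - 7*v + 10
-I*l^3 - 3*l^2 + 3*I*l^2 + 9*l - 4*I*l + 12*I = (l - 3)*(l - 4*I)*(-I*l + 1)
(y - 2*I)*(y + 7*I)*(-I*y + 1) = -I*y^3 + 6*y^2 - 9*I*y + 14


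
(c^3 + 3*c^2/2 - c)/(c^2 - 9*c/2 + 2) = c*(c + 2)/(c - 4)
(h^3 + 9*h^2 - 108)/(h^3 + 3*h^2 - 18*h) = (h + 6)/h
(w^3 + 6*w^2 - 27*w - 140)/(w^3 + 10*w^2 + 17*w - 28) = (w - 5)/(w - 1)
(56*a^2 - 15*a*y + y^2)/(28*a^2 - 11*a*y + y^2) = (-8*a + y)/(-4*a + y)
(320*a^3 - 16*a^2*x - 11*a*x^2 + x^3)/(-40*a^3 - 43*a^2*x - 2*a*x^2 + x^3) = (-8*a + x)/(a + x)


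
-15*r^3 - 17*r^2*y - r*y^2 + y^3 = (-5*r + y)*(r + y)*(3*r + y)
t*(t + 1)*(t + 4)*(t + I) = t^4 + 5*t^3 + I*t^3 + 4*t^2 + 5*I*t^2 + 4*I*t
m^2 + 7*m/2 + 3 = (m + 3/2)*(m + 2)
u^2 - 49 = (u - 7)*(u + 7)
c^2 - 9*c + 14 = (c - 7)*(c - 2)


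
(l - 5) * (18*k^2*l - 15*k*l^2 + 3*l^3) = 18*k^2*l^2 - 90*k^2*l - 15*k*l^3 + 75*k*l^2 + 3*l^4 - 15*l^3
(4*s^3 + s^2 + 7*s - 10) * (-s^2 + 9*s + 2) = -4*s^5 + 35*s^4 + 10*s^3 + 75*s^2 - 76*s - 20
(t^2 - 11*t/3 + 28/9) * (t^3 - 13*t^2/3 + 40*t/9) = t^5 - 8*t^4 + 211*t^3/9 - 268*t^2/9 + 1120*t/81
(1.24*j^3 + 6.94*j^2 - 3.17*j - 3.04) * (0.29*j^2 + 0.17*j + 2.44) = 0.3596*j^5 + 2.2234*j^4 + 3.2861*j^3 + 15.5131*j^2 - 8.2516*j - 7.4176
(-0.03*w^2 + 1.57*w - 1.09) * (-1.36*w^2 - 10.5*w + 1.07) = 0.0408*w^4 - 1.8202*w^3 - 15.0347*w^2 + 13.1249*w - 1.1663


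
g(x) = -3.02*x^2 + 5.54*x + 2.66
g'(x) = 5.54 - 6.04*x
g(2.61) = -3.45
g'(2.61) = -10.22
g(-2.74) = -35.19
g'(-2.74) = 22.09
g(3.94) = -22.39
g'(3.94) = -18.26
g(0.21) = 3.69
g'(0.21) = 4.27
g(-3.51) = -53.99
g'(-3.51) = 26.74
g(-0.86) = -4.34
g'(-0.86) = 10.73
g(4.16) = -26.56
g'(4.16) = -19.59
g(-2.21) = -24.33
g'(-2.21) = 18.89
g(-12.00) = -498.70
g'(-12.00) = 78.02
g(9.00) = -192.10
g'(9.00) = -48.82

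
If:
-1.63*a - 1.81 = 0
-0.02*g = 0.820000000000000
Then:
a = -1.11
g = -41.00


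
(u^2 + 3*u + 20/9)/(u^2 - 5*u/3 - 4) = (u + 5/3)/(u - 3)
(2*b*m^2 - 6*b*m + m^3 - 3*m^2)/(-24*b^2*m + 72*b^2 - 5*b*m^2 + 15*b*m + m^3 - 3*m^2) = m*(-2*b - m)/(24*b^2 + 5*b*m - m^2)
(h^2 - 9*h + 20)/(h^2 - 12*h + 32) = (h - 5)/(h - 8)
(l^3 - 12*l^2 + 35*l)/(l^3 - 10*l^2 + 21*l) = (l - 5)/(l - 3)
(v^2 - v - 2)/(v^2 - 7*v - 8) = (v - 2)/(v - 8)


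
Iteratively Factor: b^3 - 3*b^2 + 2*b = (b - 2)*(b^2 - b) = (b - 2)*(b - 1)*(b)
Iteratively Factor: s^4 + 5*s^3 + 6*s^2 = (s)*(s^3 + 5*s^2 + 6*s) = s*(s + 3)*(s^2 + 2*s) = s*(s + 2)*(s + 3)*(s)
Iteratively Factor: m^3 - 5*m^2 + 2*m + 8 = (m - 4)*(m^2 - m - 2) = (m - 4)*(m + 1)*(m - 2)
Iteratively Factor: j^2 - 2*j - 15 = (j - 5)*(j + 3)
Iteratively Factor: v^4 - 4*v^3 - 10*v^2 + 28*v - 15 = (v - 5)*(v^3 + v^2 - 5*v + 3) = (v - 5)*(v - 1)*(v^2 + 2*v - 3) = (v - 5)*(v - 1)*(v + 3)*(v - 1)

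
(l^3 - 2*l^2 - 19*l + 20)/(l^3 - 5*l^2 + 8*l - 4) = (l^2 - l - 20)/(l^2 - 4*l + 4)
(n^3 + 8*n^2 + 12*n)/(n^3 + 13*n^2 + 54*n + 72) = n*(n + 2)/(n^2 + 7*n + 12)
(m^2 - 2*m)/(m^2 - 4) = m/(m + 2)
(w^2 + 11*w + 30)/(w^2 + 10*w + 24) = (w + 5)/(w + 4)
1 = 1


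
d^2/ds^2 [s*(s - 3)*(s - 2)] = 6*s - 10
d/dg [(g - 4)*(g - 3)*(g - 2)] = 3*g^2 - 18*g + 26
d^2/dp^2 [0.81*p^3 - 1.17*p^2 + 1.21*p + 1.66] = 4.86*p - 2.34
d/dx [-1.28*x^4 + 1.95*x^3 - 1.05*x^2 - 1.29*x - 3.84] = -5.12*x^3 + 5.85*x^2 - 2.1*x - 1.29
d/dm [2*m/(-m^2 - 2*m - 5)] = 2*(m^2 - 5)/(m^4 + 4*m^3 + 14*m^2 + 20*m + 25)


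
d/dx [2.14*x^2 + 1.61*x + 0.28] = 4.28*x + 1.61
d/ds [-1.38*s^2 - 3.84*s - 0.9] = -2.76*s - 3.84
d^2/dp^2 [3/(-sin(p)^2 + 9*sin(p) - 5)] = 3*(4*sin(p)^4 - 27*sin(p)^3 + 55*sin(p)^2 + 99*sin(p) - 152)/(sin(p)^2 - 9*sin(p) + 5)^3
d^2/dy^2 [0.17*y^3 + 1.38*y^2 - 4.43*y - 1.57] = 1.02*y + 2.76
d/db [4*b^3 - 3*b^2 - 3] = 6*b*(2*b - 1)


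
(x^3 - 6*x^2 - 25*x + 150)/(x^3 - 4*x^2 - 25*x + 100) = (x - 6)/(x - 4)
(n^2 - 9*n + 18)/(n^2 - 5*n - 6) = (n - 3)/(n + 1)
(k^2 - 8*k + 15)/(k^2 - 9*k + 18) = (k - 5)/(k - 6)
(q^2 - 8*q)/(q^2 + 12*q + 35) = q*(q - 8)/(q^2 + 12*q + 35)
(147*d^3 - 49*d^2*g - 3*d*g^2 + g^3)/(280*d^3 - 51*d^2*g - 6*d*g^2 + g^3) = (21*d^2 - 10*d*g + g^2)/(40*d^2 - 13*d*g + g^2)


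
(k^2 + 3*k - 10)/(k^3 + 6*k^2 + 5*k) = (k - 2)/(k*(k + 1))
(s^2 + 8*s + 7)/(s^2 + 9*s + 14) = (s + 1)/(s + 2)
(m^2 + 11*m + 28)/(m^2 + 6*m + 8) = (m + 7)/(m + 2)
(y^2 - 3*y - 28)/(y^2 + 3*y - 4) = (y - 7)/(y - 1)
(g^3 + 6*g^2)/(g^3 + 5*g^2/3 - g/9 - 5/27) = 27*g^2*(g + 6)/(27*g^3 + 45*g^2 - 3*g - 5)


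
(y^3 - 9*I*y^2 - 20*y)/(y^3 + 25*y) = (y - 4*I)/(y + 5*I)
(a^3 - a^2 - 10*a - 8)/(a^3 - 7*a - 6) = (a - 4)/(a - 3)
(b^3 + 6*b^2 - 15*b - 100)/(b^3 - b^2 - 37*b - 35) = (b^2 + b - 20)/(b^2 - 6*b - 7)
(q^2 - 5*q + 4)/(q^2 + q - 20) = (q - 1)/(q + 5)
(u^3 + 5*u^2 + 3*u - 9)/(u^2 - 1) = (u^2 + 6*u + 9)/(u + 1)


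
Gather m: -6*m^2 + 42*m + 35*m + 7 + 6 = -6*m^2 + 77*m + 13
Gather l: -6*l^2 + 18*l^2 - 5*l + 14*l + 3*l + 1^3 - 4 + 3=12*l^2 + 12*l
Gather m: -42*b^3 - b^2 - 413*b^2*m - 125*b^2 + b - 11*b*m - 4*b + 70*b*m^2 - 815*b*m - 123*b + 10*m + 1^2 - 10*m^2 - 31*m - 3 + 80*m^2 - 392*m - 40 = -42*b^3 - 126*b^2 - 126*b + m^2*(70*b + 70) + m*(-413*b^2 - 826*b - 413) - 42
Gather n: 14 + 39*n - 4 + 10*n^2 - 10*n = 10*n^2 + 29*n + 10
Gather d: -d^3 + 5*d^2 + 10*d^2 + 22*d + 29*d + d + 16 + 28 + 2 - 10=-d^3 + 15*d^2 + 52*d + 36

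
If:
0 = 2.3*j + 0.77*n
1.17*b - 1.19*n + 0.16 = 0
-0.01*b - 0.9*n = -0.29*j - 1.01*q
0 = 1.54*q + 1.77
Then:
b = -1.31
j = 0.39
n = -1.15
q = -1.15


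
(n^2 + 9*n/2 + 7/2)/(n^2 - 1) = (n + 7/2)/(n - 1)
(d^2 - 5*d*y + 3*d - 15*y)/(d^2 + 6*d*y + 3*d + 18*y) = (d - 5*y)/(d + 6*y)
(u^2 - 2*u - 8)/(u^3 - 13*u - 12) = (u + 2)/(u^2 + 4*u + 3)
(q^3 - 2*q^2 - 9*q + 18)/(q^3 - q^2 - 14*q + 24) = (q + 3)/(q + 4)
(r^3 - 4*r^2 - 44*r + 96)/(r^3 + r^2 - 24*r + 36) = (r - 8)/(r - 3)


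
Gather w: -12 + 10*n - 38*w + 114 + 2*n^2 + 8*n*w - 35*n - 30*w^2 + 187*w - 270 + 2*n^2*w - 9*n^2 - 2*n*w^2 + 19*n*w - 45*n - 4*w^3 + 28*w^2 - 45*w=-7*n^2 - 70*n - 4*w^3 + w^2*(-2*n - 2) + w*(2*n^2 + 27*n + 104) - 168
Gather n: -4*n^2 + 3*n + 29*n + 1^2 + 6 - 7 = -4*n^2 + 32*n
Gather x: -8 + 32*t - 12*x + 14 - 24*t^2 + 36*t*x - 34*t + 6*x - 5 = -24*t^2 - 2*t + x*(36*t - 6) + 1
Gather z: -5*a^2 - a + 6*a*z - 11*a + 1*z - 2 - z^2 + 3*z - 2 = -5*a^2 - 12*a - z^2 + z*(6*a + 4) - 4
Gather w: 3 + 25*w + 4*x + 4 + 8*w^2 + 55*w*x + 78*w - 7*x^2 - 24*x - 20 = 8*w^2 + w*(55*x + 103) - 7*x^2 - 20*x - 13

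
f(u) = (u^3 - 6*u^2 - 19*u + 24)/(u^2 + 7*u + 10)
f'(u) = (-2*u - 7)*(u^3 - 6*u^2 - 19*u + 24)/(u^2 + 7*u + 10)^2 + (3*u^2 - 12*u - 19)/(u^2 + 7*u + 10) = (u^4 + 14*u^3 + 7*u^2 - 168*u - 358)/(u^4 + 14*u^3 + 69*u^2 + 140*u + 100)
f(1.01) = -0.02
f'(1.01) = -1.54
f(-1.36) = 15.55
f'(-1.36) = -27.34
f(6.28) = -0.90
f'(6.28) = 0.45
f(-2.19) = -49.32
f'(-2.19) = -282.59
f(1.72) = -0.85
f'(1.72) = -0.87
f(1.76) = -0.89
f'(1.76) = -0.85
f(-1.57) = 23.85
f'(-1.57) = -57.50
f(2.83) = -1.46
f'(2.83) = -0.28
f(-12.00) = -33.43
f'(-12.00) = -0.16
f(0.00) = 2.40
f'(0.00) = -3.58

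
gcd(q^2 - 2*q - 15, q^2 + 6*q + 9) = q + 3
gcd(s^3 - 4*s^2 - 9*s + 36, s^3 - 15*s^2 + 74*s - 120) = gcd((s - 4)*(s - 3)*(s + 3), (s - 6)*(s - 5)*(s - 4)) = s - 4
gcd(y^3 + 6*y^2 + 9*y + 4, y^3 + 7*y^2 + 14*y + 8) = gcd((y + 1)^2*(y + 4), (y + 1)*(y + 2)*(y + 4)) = y^2 + 5*y + 4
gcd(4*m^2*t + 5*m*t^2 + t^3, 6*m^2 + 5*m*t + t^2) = 1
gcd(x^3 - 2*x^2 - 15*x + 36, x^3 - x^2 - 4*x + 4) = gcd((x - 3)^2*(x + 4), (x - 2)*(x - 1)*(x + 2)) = 1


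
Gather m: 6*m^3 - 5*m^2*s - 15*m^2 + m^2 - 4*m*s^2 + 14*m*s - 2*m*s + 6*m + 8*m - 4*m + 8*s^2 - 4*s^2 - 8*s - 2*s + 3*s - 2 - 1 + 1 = 6*m^3 + m^2*(-5*s - 14) + m*(-4*s^2 + 12*s + 10) + 4*s^2 - 7*s - 2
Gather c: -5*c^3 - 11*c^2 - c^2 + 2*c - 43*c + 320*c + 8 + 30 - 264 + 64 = -5*c^3 - 12*c^2 + 279*c - 162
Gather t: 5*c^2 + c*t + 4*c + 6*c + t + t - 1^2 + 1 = 5*c^2 + 10*c + t*(c + 2)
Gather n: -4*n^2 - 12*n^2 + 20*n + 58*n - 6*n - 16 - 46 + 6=-16*n^2 + 72*n - 56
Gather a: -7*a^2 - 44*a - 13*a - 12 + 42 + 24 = -7*a^2 - 57*a + 54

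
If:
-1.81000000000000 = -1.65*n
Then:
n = 1.10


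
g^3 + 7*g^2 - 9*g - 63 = (g - 3)*(g + 3)*(g + 7)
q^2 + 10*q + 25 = (q + 5)^2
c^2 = c^2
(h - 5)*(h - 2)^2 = h^3 - 9*h^2 + 24*h - 20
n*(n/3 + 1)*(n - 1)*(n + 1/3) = n^4/3 + 7*n^3/9 - 7*n^2/9 - n/3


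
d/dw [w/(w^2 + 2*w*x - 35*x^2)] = (w^2 + 2*w*x - 2*w*(w + x) - 35*x^2)/(w^2 + 2*w*x - 35*x^2)^2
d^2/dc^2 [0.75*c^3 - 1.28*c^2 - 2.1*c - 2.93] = 4.5*c - 2.56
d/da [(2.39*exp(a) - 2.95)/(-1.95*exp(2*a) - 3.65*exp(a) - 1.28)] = (4.6605*exp(2*a) - 11.505*exp(a) - 13.8267)*exp(a)/(3.8025*exp(4*a) + 14.235*exp(3*a) + 18.3145*exp(2*a) + 9.344*exp(a) + 1.6384)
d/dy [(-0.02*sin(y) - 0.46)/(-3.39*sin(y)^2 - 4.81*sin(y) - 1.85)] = (-3.1188*sin(y) + 0.0339*cos(2*y) - 2.2095)*cos(y)/(3.39*sin(y)^2 + 4.81*sin(y) + 1.85)^2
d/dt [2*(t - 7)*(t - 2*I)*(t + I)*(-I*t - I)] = -8*I*t^3 + t^2*(-6 + 36*I) + t*(24 + 20*I) + 14 + 24*I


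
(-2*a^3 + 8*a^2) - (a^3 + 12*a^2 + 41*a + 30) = -3*a^3 - 4*a^2 - 41*a - 30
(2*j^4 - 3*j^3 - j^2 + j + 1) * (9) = 18*j^4 - 27*j^3 - 9*j^2 + 9*j + 9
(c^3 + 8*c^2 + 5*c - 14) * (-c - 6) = -c^4 - 14*c^3 - 53*c^2 - 16*c + 84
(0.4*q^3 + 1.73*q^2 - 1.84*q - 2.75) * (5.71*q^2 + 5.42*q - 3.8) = 2.284*q^5 + 12.0463*q^4 - 2.6498*q^3 - 32.2493*q^2 - 7.913*q + 10.45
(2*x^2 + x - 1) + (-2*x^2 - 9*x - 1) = -8*x - 2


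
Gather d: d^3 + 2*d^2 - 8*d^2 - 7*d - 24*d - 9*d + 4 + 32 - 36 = d^3 - 6*d^2 - 40*d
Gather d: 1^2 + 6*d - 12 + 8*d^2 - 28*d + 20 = 8*d^2 - 22*d + 9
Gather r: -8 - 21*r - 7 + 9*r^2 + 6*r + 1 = 9*r^2 - 15*r - 14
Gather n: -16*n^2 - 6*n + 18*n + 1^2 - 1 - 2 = -16*n^2 + 12*n - 2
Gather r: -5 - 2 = -7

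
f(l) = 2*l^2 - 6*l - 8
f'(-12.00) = -54.00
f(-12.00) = 352.00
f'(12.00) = 42.00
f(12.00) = 208.00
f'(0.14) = -5.44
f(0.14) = -8.80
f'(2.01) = 2.04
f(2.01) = -11.98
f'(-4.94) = -25.76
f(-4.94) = 70.45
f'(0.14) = -5.44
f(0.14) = -8.80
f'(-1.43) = -11.72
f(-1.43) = 4.67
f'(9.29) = 31.16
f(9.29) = 108.87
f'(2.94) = 5.76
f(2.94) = -8.35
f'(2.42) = 3.68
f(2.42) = -10.81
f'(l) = 4*l - 6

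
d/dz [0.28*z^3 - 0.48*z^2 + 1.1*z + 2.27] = 0.84*z^2 - 0.96*z + 1.1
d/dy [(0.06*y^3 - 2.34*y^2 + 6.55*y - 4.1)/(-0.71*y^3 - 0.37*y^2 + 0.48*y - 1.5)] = (-1.6836*y^4 + 9.3586*y^3 - 7.7027*y^2 + 3.986*y - 7.857)/(0.5041*y^6 + 0.5254*y^5 - 0.5447*y^4 + 1.7748*y^3 + 1.3404*y^2 - 1.44*y + 2.25)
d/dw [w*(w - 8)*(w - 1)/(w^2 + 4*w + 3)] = (w^4 + 8*w^3 - 35*w^2 - 54*w + 24)/(w^4 + 8*w^3 + 22*w^2 + 24*w + 9)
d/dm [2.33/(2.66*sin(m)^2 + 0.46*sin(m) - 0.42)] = -(12.3956*sin(m) + 1.0718)*cos(m)/(2.66*sin(m)^2 + 0.46*sin(m) - 0.42)^2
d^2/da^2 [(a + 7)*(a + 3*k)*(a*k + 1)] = 6*a*k + 6*k^2 + 14*k + 2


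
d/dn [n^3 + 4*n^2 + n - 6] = 3*n^2 + 8*n + 1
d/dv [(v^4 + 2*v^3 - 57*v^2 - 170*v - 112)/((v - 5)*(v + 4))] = (2*v^5 - v^4 - 84*v^3 + 107*v^2 + 2504*v + 3288)/(v^4 - 2*v^3 - 39*v^2 + 40*v + 400)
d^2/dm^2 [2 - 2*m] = 0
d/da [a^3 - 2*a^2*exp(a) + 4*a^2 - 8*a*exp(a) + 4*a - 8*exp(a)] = -2*a^2*exp(a) + 3*a^2 - 12*a*exp(a) + 8*a - 16*exp(a) + 4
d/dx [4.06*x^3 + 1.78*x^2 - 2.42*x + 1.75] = 12.18*x^2 + 3.56*x - 2.42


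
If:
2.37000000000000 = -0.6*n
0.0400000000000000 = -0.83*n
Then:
No Solution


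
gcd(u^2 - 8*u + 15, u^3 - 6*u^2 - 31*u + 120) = u - 3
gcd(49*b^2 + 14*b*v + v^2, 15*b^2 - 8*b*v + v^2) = 1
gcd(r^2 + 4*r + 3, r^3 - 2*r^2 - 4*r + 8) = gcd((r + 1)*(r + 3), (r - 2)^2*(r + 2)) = 1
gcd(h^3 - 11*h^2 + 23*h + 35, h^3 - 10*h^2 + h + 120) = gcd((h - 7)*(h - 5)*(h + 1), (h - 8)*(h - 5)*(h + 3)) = h - 5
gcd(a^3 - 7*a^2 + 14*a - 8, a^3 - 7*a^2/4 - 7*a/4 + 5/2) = a^2 - 3*a + 2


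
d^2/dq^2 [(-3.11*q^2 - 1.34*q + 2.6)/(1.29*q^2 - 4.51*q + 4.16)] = (-40.647126*q^3 + 126.096984*q^2 - 47.613384*q - 80.05868)/(2.146689*q^6 - 22.515273*q^5 + 99.484155*q^4 - 236.948635*q^3 + 320.81712*q^2 - 234.144768*q + 71.991296)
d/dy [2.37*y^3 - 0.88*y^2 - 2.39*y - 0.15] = 7.11*y^2 - 1.76*y - 2.39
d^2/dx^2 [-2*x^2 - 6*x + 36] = -4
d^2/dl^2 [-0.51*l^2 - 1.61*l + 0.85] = -1.02000000000000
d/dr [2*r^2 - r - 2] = 4*r - 1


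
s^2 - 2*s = s*(s - 2)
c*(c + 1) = c^2 + c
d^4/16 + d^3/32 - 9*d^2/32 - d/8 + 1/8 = (d/4 + 1/4)*(d/4 + 1/2)*(d - 2)*(d - 1/2)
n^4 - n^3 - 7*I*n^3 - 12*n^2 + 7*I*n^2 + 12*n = n*(n - 1)*(n - 4*I)*(n - 3*I)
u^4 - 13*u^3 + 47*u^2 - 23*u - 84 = (u - 7)*(u - 4)*(u - 3)*(u + 1)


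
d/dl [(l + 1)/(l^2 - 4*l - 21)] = (l^2 - 4*l - 2*(l - 2)*(l + 1) - 21)/(-l^2 + 4*l + 21)^2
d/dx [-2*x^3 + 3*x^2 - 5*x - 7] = -6*x^2 + 6*x - 5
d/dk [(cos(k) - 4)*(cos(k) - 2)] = 2*(3 - cos(k))*sin(k)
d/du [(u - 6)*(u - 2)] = 2*u - 8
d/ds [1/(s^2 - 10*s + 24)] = 2*(5 - s)/(s^2 - 10*s + 24)^2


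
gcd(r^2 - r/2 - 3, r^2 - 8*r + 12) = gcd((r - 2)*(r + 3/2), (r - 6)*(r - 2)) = r - 2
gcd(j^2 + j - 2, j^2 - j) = j - 1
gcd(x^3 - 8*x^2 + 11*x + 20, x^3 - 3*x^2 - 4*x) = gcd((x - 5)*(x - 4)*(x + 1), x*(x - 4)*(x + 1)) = x^2 - 3*x - 4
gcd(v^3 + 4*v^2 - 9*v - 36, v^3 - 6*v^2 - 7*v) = 1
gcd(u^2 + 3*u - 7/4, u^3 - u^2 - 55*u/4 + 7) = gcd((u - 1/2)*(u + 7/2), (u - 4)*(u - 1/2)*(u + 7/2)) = u^2 + 3*u - 7/4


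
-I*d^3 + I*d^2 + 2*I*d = d*(d - 2)*(-I*d - I)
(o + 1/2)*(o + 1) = o^2 + 3*o/2 + 1/2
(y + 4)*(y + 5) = y^2 + 9*y + 20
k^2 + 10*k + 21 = (k + 3)*(k + 7)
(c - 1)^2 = c^2 - 2*c + 1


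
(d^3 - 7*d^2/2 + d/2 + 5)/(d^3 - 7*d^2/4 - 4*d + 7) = 2*(2*d^2 - 3*d - 5)/(4*d^2 + d - 14)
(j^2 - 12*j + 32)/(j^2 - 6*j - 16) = (j - 4)/(j + 2)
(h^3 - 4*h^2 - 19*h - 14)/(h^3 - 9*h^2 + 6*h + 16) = (h^2 - 5*h - 14)/(h^2 - 10*h + 16)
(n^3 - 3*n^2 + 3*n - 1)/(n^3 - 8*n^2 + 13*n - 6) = (n - 1)/(n - 6)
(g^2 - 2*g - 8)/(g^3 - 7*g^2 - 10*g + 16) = (g - 4)/(g^2 - 9*g + 8)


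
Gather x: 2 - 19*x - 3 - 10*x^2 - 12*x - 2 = -10*x^2 - 31*x - 3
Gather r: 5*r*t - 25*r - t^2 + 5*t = r*(5*t - 25) - t^2 + 5*t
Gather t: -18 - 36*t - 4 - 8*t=-44*t - 22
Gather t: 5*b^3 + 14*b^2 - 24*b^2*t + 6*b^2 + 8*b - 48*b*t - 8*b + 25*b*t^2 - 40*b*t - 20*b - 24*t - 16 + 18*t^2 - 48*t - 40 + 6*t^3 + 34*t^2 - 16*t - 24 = 5*b^3 + 20*b^2 - 20*b + 6*t^3 + t^2*(25*b + 52) + t*(-24*b^2 - 88*b - 88) - 80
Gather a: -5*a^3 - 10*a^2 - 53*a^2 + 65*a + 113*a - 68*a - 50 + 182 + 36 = -5*a^3 - 63*a^2 + 110*a + 168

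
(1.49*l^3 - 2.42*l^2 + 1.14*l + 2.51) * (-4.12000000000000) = -6.1388*l^3 + 9.9704*l^2 - 4.6968*l - 10.3412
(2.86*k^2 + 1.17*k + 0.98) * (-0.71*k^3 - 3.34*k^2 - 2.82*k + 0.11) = -2.0306*k^5 - 10.3831*k^4 - 12.6688*k^3 - 6.258*k^2 - 2.6349*k + 0.1078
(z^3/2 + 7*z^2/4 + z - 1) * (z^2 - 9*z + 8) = z^5/2 - 11*z^4/4 - 43*z^3/4 + 4*z^2 + 17*z - 8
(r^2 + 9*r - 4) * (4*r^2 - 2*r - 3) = 4*r^4 + 34*r^3 - 37*r^2 - 19*r + 12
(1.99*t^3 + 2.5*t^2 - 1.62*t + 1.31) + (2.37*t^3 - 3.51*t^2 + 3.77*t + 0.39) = 4.36*t^3 - 1.01*t^2 + 2.15*t + 1.7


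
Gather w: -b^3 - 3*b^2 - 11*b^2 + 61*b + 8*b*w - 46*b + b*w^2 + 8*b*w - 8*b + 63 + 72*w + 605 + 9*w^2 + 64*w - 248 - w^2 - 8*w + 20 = -b^3 - 14*b^2 + 7*b + w^2*(b + 8) + w*(16*b + 128) + 440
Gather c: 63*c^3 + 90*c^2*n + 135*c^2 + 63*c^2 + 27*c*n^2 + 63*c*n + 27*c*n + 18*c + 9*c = 63*c^3 + c^2*(90*n + 198) + c*(27*n^2 + 90*n + 27)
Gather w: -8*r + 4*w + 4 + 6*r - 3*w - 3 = -2*r + w + 1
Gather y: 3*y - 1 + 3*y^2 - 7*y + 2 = 3*y^2 - 4*y + 1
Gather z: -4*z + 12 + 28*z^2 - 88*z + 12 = 28*z^2 - 92*z + 24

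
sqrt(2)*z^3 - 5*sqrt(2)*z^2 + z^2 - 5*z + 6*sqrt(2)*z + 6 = (z - 3)*(z - 2)*(sqrt(2)*z + 1)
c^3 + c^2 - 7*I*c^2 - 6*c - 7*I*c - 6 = (c + 1)*(c - 6*I)*(c - I)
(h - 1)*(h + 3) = h^2 + 2*h - 3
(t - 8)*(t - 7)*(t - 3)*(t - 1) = t^4 - 19*t^3 + 119*t^2 - 269*t + 168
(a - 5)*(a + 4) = a^2 - a - 20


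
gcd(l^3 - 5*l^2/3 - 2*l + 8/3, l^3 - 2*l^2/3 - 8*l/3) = l^2 - 2*l/3 - 8/3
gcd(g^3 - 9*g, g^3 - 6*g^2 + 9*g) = g^2 - 3*g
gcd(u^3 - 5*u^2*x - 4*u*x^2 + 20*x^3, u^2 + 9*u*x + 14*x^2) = u + 2*x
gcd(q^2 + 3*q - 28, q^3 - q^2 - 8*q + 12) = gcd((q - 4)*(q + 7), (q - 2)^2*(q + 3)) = 1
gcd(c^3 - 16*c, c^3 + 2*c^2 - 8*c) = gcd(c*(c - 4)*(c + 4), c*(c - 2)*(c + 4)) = c^2 + 4*c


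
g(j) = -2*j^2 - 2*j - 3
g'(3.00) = -14.00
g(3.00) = -27.00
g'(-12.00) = 46.00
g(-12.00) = -267.00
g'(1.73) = -8.92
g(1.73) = -12.45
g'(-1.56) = 4.24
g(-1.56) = -4.75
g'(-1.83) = 5.32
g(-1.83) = -6.04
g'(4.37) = -19.48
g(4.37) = -49.93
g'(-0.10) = -1.60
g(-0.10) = -2.82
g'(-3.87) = 13.48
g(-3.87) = -25.21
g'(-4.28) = 15.12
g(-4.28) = -31.08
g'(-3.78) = 13.12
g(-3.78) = -24.02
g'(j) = -4*j - 2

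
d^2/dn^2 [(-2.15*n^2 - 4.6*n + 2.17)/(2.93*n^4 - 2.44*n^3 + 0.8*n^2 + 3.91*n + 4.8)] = (-110.74521*n^8 - 381.6618*n^7 + 883.2445*n^6 - 398.85414*n^5 + 1219.288704*n^4 + 892.814764*n^3 - 1079.076168*n^2 + 299.2008*n + 123.278354)/(25.153757*n^12 - 62.841468*n^11 + 72.935904*n^10 + 51.857933*n^9 - 24.183432*n^8 - 85.755792*n^7 + 242.339519*n^6 + 169.322148*n^5 - 26.3344799999999*n^4 - 18.789929*n^3 + 275.44464*n^2 + 270.2592*n + 110.592)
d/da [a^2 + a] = 2*a + 1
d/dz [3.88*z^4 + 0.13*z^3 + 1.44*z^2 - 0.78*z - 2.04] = 15.52*z^3 + 0.39*z^2 + 2.88*z - 0.78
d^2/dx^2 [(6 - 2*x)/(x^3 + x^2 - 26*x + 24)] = 4*(-(x - 3)*(3*x^2 + 2*x - 26)^2 + (3*x^2 + 2*x + (x - 3)*(3*x + 1) - 26)*(x^3 + x^2 - 26*x + 24))/(x^3 + x^2 - 26*x + 24)^3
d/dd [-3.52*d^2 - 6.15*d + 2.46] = -7.04*d - 6.15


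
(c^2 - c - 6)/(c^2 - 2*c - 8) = (c - 3)/(c - 4)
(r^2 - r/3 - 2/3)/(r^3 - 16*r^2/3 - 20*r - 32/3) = (r - 1)/(r^2 - 6*r - 16)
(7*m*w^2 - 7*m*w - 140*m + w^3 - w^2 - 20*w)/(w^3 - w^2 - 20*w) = (7*m + w)/w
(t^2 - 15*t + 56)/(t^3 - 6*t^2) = (t^2 - 15*t + 56)/(t^2*(t - 6))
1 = 1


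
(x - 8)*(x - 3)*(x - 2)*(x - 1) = x^4 - 14*x^3 + 59*x^2 - 94*x + 48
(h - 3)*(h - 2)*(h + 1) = h^3 - 4*h^2 + h + 6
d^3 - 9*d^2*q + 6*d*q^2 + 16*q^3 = (d - 8*q)*(d - 2*q)*(d + q)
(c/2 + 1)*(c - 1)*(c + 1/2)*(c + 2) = c^4/2 + 7*c^3/4 + 3*c^2/4 - 2*c - 1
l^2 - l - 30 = (l - 6)*(l + 5)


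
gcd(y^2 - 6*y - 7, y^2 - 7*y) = y - 7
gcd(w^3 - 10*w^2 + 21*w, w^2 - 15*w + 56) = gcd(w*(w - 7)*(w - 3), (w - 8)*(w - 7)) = w - 7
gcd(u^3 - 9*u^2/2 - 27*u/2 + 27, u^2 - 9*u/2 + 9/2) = u - 3/2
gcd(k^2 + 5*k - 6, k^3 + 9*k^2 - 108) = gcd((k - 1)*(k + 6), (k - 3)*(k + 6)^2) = k + 6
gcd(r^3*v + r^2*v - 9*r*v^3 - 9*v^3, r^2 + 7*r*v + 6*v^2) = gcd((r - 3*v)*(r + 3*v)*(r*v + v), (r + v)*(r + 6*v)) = 1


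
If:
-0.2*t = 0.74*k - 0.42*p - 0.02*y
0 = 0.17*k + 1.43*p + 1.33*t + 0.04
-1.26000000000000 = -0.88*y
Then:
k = 0.0213792492917847 - 0.747698300283286*t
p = -0.841182719546742*t - 0.0305136170486737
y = 1.43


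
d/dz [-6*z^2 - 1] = -12*z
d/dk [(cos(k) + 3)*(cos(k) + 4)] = -(2*cos(k) + 7)*sin(k)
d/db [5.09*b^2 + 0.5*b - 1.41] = 10.18*b + 0.5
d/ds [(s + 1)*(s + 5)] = 2*s + 6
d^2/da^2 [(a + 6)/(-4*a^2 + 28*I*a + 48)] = ((a + 6)*(2*a - 7*I)^2 + (3*a + 6 - 7*I)*(-a^2 + 7*I*a + 12))/(2*(-a^2 + 7*I*a + 12)^3)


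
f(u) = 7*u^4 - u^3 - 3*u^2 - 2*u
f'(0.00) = -2.00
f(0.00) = 0.00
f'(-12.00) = -48746.00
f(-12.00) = 146472.00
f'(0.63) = 0.03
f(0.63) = -1.60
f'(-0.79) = -12.94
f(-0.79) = 2.93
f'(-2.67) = -540.32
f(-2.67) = 358.74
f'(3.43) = 1072.03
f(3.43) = 886.38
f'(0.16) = -2.92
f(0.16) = -0.40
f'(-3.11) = -854.60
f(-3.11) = 662.13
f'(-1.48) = -90.46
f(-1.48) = 33.22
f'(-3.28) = -1002.65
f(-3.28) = 819.77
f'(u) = 28*u^3 - 3*u^2 - 6*u - 2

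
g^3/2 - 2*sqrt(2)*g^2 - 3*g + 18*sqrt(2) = (g/2 + sqrt(2))*(g - 3*sqrt(2))^2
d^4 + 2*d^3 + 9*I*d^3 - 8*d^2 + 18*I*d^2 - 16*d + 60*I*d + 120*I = (d + 2)*(d - 2*I)*(d + 5*I)*(d + 6*I)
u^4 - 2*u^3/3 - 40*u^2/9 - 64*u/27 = u*(u - 8/3)*(u + 2/3)*(u + 4/3)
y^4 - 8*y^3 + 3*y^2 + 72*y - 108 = (y - 6)*(y - 3)*(y - 2)*(y + 3)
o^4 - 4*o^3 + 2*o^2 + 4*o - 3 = (o - 3)*(o - 1)^2*(o + 1)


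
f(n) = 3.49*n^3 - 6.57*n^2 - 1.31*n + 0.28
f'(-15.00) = 2551.54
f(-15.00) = -13237.07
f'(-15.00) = 2551.54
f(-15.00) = -13237.07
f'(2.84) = 45.82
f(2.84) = 23.51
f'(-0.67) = 12.19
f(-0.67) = -2.84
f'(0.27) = -4.09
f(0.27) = -0.48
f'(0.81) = -5.08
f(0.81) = -3.24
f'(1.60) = 4.47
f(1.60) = -4.34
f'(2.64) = 36.97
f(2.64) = 15.25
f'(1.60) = 4.47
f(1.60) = -4.34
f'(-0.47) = 7.18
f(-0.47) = -0.92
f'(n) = 10.47*n^2 - 13.14*n - 1.31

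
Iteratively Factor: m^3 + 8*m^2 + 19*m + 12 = (m + 4)*(m^2 + 4*m + 3) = (m + 3)*(m + 4)*(m + 1)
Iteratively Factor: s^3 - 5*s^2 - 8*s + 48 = (s - 4)*(s^2 - s - 12) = (s - 4)*(s + 3)*(s - 4)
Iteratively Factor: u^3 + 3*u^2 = (u)*(u^2 + 3*u) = u^2*(u + 3)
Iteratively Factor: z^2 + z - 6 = (z - 2)*(z + 3)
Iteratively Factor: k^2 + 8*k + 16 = (k + 4)*(k + 4)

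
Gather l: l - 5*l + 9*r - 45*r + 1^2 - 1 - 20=-4*l - 36*r - 20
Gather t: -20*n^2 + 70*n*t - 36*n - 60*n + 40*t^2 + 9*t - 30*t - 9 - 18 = -20*n^2 - 96*n + 40*t^2 + t*(70*n - 21) - 27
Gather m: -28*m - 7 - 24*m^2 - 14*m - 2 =-24*m^2 - 42*m - 9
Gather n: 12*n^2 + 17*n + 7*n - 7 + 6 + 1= 12*n^2 + 24*n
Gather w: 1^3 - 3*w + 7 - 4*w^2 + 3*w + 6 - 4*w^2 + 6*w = -8*w^2 + 6*w + 14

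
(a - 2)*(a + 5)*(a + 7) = a^3 + 10*a^2 + 11*a - 70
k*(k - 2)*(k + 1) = k^3 - k^2 - 2*k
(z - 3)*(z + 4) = z^2 + z - 12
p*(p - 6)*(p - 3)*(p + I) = p^4 - 9*p^3 + I*p^3 + 18*p^2 - 9*I*p^2 + 18*I*p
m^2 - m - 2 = (m - 2)*(m + 1)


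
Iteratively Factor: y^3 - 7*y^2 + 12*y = (y - 4)*(y^2 - 3*y) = y*(y - 4)*(y - 3)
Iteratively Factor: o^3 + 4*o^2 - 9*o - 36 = (o - 3)*(o^2 + 7*o + 12) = (o - 3)*(o + 3)*(o + 4)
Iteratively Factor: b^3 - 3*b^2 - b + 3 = (b + 1)*(b^2 - 4*b + 3) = (b - 1)*(b + 1)*(b - 3)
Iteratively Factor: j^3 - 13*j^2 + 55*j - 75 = (j - 5)*(j^2 - 8*j + 15) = (j - 5)^2*(j - 3)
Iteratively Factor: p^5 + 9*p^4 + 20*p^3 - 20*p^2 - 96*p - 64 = (p + 4)*(p^4 + 5*p^3 - 20*p - 16) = (p + 4)^2*(p^3 + p^2 - 4*p - 4) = (p + 2)*(p + 4)^2*(p^2 - p - 2) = (p - 2)*(p + 2)*(p + 4)^2*(p + 1)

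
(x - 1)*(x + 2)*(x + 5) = x^3 + 6*x^2 + 3*x - 10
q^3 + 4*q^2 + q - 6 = (q - 1)*(q + 2)*(q + 3)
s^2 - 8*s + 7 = (s - 7)*(s - 1)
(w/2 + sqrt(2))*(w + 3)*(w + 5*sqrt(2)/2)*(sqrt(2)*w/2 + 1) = sqrt(2)*w^4/4 + 3*sqrt(2)*w^3/4 + 11*w^3/4 + 19*sqrt(2)*w^2/4 + 33*w^2/4 + 5*w + 57*sqrt(2)*w/4 + 15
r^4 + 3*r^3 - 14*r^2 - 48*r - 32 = (r - 4)*(r + 1)*(r + 2)*(r + 4)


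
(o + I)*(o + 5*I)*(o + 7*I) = o^3 + 13*I*o^2 - 47*o - 35*I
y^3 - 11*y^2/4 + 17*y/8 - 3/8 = (y - 3/2)*(y - 1)*(y - 1/4)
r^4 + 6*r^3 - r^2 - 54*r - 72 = (r - 3)*(r + 2)*(r + 3)*(r + 4)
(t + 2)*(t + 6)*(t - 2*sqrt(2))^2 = t^4 - 4*sqrt(2)*t^3 + 8*t^3 - 32*sqrt(2)*t^2 + 20*t^2 - 48*sqrt(2)*t + 64*t + 96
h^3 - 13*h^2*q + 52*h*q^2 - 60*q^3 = (h - 6*q)*(h - 5*q)*(h - 2*q)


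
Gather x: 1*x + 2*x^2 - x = 2*x^2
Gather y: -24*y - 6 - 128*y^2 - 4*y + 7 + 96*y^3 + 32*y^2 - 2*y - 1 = 96*y^3 - 96*y^2 - 30*y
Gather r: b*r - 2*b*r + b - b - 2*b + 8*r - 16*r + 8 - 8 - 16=-2*b + r*(-b - 8) - 16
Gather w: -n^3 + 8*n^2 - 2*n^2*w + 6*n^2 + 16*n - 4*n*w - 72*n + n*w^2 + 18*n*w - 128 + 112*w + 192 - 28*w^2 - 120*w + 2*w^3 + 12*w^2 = -n^3 + 14*n^2 - 56*n + 2*w^3 + w^2*(n - 16) + w*(-2*n^2 + 14*n - 8) + 64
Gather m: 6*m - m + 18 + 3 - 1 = 5*m + 20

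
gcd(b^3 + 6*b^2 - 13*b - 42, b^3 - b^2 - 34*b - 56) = b + 2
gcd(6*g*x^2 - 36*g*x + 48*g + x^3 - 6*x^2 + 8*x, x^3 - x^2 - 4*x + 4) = x - 2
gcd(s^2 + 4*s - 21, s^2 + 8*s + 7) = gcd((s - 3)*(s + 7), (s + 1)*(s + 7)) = s + 7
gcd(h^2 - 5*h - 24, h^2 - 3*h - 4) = 1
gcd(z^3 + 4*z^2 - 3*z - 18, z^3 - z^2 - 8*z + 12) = z^2 + z - 6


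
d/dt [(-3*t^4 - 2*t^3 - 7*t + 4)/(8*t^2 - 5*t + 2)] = (-48*t^5 + 29*t^4 - 4*t^3 + 44*t^2 - 64*t + 6)/(64*t^4 - 80*t^3 + 57*t^2 - 20*t + 4)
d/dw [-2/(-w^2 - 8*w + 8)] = 4*(-w - 4)/(w^2 + 8*w - 8)^2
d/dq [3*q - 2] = 3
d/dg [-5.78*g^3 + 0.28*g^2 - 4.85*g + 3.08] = -17.34*g^2 + 0.56*g - 4.85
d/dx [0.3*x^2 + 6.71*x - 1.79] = 0.6*x + 6.71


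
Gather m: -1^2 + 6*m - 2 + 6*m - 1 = 12*m - 4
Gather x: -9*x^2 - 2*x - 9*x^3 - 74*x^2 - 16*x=-9*x^3 - 83*x^2 - 18*x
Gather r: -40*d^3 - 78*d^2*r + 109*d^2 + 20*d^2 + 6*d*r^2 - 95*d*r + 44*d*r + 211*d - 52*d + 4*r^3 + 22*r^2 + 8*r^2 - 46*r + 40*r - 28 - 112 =-40*d^3 + 129*d^2 + 159*d + 4*r^3 + r^2*(6*d + 30) + r*(-78*d^2 - 51*d - 6) - 140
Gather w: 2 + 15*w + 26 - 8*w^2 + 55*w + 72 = -8*w^2 + 70*w + 100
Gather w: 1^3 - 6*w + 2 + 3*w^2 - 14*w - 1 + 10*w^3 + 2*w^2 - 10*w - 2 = 10*w^3 + 5*w^2 - 30*w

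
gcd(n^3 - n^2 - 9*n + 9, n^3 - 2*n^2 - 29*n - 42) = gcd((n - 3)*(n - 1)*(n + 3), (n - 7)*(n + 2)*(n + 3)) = n + 3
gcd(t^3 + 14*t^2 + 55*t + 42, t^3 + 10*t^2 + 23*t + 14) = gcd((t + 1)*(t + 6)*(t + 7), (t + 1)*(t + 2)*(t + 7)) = t^2 + 8*t + 7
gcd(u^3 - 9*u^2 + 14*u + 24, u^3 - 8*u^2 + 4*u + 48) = u^2 - 10*u + 24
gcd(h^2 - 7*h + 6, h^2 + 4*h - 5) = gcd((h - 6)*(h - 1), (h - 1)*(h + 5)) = h - 1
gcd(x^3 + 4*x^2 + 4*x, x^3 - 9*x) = x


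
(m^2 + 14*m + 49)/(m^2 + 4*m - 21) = (m + 7)/(m - 3)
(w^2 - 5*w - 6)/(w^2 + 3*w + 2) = (w - 6)/(w + 2)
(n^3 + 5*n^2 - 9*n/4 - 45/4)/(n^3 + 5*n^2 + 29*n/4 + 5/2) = (4*n^3 + 20*n^2 - 9*n - 45)/(4*n^3 + 20*n^2 + 29*n + 10)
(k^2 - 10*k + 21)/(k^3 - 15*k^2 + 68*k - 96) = (k - 7)/(k^2 - 12*k + 32)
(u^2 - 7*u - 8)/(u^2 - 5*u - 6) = (u - 8)/(u - 6)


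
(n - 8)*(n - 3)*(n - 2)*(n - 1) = n^4 - 14*n^3 + 59*n^2 - 94*n + 48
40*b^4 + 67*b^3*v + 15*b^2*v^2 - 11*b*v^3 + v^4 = (-8*b + v)*(-5*b + v)*(b + v)^2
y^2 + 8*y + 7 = (y + 1)*(y + 7)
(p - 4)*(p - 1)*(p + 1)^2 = p^4 - 3*p^3 - 5*p^2 + 3*p + 4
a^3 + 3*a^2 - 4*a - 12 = (a - 2)*(a + 2)*(a + 3)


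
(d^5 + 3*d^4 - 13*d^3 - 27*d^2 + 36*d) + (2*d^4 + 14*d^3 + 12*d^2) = d^5 + 5*d^4 + d^3 - 15*d^2 + 36*d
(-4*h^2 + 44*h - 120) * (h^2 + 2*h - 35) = -4*h^4 + 36*h^3 + 108*h^2 - 1780*h + 4200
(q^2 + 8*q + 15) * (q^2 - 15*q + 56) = q^4 - 7*q^3 - 49*q^2 + 223*q + 840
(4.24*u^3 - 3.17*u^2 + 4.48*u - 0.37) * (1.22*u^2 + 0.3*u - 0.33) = 5.1728*u^5 - 2.5954*u^4 + 3.1154*u^3 + 1.9387*u^2 - 1.5894*u + 0.1221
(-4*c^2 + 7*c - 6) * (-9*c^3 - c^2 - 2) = 36*c^5 - 59*c^4 + 47*c^3 + 14*c^2 - 14*c + 12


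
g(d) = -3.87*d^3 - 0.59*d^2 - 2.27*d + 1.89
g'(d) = -11.61*d^2 - 1.18*d - 2.27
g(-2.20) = 45.24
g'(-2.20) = -55.87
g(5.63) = -720.21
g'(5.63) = -376.91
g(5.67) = -735.39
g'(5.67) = -382.21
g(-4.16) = 279.73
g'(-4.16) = -198.28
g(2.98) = -112.53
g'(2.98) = -108.89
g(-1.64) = 21.10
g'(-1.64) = -31.56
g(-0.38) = 2.88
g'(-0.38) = -3.50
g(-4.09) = 266.08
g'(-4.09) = -191.66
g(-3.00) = 107.88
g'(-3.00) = -103.22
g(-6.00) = 830.19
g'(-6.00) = -413.15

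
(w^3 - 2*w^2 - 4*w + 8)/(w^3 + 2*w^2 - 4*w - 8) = (w - 2)/(w + 2)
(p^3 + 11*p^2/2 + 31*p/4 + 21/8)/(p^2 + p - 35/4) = (4*p^2 + 8*p + 3)/(2*(2*p - 5))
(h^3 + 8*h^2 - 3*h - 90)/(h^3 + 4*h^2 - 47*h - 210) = (h - 3)/(h - 7)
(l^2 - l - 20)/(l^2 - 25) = (l + 4)/(l + 5)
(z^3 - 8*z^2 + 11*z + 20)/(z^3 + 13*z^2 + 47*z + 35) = (z^2 - 9*z + 20)/(z^2 + 12*z + 35)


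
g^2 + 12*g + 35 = (g + 5)*(g + 7)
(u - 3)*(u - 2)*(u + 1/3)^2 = u^4 - 13*u^3/3 + 25*u^2/9 + 31*u/9 + 2/3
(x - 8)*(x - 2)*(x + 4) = x^3 - 6*x^2 - 24*x + 64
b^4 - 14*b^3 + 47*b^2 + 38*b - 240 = (b - 8)*(b - 5)*(b - 3)*(b + 2)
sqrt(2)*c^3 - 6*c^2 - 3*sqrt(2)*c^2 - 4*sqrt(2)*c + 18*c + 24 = (c - 4)*(c - 3*sqrt(2))*(sqrt(2)*c + sqrt(2))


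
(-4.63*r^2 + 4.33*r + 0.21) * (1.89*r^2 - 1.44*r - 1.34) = -8.7507*r^4 + 14.8509*r^3 + 0.3659*r^2 - 6.1046*r - 0.2814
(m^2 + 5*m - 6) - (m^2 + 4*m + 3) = m - 9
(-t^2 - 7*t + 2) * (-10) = 10*t^2 + 70*t - 20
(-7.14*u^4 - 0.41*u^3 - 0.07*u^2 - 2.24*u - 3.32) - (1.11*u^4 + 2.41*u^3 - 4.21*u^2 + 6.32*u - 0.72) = -8.25*u^4 - 2.82*u^3 + 4.14*u^2 - 8.56*u - 2.6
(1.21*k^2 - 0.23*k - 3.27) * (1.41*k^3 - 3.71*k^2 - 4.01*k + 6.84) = 1.7061*k^5 - 4.8134*k^4 - 8.6095*k^3 + 21.3304*k^2 + 11.5395*k - 22.3668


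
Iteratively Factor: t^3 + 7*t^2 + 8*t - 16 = (t - 1)*(t^2 + 8*t + 16) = (t - 1)*(t + 4)*(t + 4)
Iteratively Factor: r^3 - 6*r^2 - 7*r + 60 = (r - 4)*(r^2 - 2*r - 15) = (r - 5)*(r - 4)*(r + 3)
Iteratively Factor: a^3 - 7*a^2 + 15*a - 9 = (a - 1)*(a^2 - 6*a + 9) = (a - 3)*(a - 1)*(a - 3)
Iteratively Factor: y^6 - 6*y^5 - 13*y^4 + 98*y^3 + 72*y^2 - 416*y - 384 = (y - 4)*(y^5 - 2*y^4 - 21*y^3 + 14*y^2 + 128*y + 96) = (y - 4)*(y + 2)*(y^4 - 4*y^3 - 13*y^2 + 40*y + 48) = (y - 4)^2*(y + 2)*(y^3 - 13*y - 12) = (y - 4)^2*(y + 2)*(y + 3)*(y^2 - 3*y - 4) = (y - 4)^3*(y + 2)*(y + 3)*(y + 1)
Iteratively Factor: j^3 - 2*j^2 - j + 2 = (j - 2)*(j^2 - 1) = (j - 2)*(j - 1)*(j + 1)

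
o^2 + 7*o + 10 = (o + 2)*(o + 5)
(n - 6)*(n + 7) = n^2 + n - 42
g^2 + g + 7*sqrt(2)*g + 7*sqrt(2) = (g + 1)*(g + 7*sqrt(2))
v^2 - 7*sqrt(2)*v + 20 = (v - 5*sqrt(2))*(v - 2*sqrt(2))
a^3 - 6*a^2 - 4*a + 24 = (a - 6)*(a - 2)*(a + 2)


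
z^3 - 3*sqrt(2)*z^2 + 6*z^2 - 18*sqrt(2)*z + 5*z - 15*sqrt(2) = (z + 1)*(z + 5)*(z - 3*sqrt(2))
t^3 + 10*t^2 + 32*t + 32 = (t + 2)*(t + 4)^2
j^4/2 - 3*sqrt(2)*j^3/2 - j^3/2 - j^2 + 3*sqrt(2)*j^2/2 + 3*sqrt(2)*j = j*(j/2 + 1/2)*(j - 2)*(j - 3*sqrt(2))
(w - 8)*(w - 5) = w^2 - 13*w + 40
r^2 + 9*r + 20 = (r + 4)*(r + 5)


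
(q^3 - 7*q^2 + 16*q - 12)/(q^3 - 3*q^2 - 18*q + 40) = (q^2 - 5*q + 6)/(q^2 - q - 20)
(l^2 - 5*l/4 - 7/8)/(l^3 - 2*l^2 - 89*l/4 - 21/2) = (4*l - 7)/(2*(2*l^2 - 5*l - 42))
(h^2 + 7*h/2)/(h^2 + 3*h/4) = 2*(2*h + 7)/(4*h + 3)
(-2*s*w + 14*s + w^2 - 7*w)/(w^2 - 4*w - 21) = (-2*s + w)/(w + 3)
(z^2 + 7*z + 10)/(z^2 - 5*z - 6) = (z^2 + 7*z + 10)/(z^2 - 5*z - 6)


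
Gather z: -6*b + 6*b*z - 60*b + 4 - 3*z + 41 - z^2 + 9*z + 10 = -66*b - z^2 + z*(6*b + 6) + 55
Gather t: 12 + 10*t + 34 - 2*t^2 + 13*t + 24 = -2*t^2 + 23*t + 70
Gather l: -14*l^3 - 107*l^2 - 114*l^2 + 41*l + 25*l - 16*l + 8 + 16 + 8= -14*l^3 - 221*l^2 + 50*l + 32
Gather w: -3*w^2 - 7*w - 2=-3*w^2 - 7*w - 2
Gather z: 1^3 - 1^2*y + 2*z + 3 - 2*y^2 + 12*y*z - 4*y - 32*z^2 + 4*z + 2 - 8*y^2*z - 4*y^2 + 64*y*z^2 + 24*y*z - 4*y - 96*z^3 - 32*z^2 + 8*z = -6*y^2 - 9*y - 96*z^3 + z^2*(64*y - 64) + z*(-8*y^2 + 36*y + 14) + 6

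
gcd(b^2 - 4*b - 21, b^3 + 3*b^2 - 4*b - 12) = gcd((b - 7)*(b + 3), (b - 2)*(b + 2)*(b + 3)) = b + 3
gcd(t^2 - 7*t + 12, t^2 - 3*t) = t - 3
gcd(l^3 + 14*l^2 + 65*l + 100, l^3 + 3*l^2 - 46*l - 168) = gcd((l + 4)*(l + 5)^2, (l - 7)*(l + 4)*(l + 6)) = l + 4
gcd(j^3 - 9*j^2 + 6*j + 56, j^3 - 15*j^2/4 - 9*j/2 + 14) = j^2 - 2*j - 8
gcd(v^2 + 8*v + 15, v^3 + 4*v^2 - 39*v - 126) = v + 3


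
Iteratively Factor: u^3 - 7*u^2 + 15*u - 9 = (u - 3)*(u^2 - 4*u + 3) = (u - 3)^2*(u - 1)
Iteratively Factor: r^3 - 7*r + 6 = (r - 1)*(r^2 + r - 6) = (r - 1)*(r + 3)*(r - 2)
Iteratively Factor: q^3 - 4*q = (q)*(q^2 - 4) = q*(q - 2)*(q + 2)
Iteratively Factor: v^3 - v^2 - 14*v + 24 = (v - 2)*(v^2 + v - 12) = (v - 3)*(v - 2)*(v + 4)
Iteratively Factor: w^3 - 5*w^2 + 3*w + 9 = (w - 3)*(w^2 - 2*w - 3) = (w - 3)^2*(w + 1)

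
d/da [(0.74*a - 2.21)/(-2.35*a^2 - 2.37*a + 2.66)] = (1.739*a^2 - 10.387*a - 3.2693)/(5.5225*a^4 + 11.139*a^3 - 6.8851*a^2 - 12.6084*a + 7.0756)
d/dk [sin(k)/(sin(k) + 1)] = cos(k)/(sin(k) + 1)^2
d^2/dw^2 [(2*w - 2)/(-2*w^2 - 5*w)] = 4*(-4*w^3 + 12*w^2 + 30*w + 25)/(w^3*(8*w^3 + 60*w^2 + 150*w + 125))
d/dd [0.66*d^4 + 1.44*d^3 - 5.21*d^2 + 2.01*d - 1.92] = 2.64*d^3 + 4.32*d^2 - 10.42*d + 2.01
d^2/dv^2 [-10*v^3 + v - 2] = -60*v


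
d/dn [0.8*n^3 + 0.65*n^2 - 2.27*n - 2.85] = 2.4*n^2 + 1.3*n - 2.27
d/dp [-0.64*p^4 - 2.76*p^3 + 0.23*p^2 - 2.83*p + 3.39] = -2.56*p^3 - 8.28*p^2 + 0.46*p - 2.83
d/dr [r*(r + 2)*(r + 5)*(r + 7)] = 4*r^3 + 42*r^2 + 118*r + 70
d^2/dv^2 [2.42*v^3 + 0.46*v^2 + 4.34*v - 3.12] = 14.52*v + 0.92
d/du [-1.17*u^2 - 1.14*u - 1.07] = -2.34*u - 1.14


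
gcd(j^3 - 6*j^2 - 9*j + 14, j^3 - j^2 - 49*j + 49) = j^2 - 8*j + 7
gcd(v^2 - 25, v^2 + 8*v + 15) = v + 5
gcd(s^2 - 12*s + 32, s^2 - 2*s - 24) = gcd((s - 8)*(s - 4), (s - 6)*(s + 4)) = 1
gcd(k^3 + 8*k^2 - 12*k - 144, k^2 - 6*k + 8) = k - 4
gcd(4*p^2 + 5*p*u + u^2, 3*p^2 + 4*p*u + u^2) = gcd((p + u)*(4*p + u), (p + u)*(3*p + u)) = p + u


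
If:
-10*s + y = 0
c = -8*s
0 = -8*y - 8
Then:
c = 4/5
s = -1/10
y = -1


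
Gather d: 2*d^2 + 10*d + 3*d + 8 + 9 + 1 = 2*d^2 + 13*d + 18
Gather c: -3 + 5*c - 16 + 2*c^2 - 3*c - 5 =2*c^2 + 2*c - 24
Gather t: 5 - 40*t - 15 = -40*t - 10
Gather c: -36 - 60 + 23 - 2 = -75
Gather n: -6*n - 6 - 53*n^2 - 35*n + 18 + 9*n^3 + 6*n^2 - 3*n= 9*n^3 - 47*n^2 - 44*n + 12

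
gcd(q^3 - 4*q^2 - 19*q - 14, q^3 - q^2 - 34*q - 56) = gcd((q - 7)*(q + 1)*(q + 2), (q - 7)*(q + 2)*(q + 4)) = q^2 - 5*q - 14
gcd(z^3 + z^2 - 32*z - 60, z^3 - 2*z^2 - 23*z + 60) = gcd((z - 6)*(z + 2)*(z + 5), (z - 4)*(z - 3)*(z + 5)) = z + 5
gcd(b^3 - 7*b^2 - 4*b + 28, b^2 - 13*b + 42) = b - 7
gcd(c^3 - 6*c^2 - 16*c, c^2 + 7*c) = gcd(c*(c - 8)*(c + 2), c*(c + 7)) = c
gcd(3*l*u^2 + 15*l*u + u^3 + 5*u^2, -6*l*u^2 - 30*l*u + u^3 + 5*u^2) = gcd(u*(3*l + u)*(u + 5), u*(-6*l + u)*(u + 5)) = u^2 + 5*u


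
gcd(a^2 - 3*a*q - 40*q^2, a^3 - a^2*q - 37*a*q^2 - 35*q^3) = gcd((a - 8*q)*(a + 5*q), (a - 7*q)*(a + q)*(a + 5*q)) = a + 5*q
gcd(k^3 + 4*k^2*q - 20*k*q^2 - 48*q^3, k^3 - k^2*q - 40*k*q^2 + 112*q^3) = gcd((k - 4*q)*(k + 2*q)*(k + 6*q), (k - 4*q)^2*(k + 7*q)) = -k + 4*q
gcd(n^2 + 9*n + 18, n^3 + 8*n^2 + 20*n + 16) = 1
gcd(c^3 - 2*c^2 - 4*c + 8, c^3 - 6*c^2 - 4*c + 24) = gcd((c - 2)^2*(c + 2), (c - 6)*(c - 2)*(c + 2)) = c^2 - 4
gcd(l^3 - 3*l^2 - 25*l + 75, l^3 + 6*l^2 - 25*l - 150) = l^2 - 25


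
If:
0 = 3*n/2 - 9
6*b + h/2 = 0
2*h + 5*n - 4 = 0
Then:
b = 13/12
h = -13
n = 6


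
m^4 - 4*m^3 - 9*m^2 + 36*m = m*(m - 4)*(m - 3)*(m + 3)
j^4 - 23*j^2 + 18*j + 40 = (j - 4)*(j - 2)*(j + 1)*(j + 5)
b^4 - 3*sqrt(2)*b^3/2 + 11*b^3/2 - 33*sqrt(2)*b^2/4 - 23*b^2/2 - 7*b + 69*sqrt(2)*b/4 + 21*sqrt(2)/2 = (b - 2)*(b + 1/2)*(b + 7)*(b - 3*sqrt(2)/2)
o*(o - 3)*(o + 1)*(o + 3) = o^4 + o^3 - 9*o^2 - 9*o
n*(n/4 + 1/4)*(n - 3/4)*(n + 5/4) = n^4/4 + 3*n^3/8 - 7*n^2/64 - 15*n/64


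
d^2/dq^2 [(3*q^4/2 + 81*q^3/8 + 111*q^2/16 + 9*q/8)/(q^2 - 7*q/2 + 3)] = 3*(8*q^6 - 84*q^5 + 366*q^4 - 37*q^3 - 1602*q^2 + 1404*q + 396)/(8*q^6 - 84*q^5 + 366*q^4 - 847*q^3 + 1098*q^2 - 756*q + 216)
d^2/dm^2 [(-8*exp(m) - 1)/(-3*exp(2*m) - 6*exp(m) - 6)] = 2*(4*exp(4*m) - 6*exp(3*m) - 45*exp(2*m) - 18*exp(m) + 14)*exp(m)/(3*(exp(6*m) + 6*exp(5*m) + 18*exp(4*m) + 32*exp(3*m) + 36*exp(2*m) + 24*exp(m) + 8))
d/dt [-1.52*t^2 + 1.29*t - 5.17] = 1.29 - 3.04*t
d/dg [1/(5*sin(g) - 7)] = -5*cos(g)/(5*sin(g) - 7)^2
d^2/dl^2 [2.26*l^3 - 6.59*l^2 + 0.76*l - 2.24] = 13.56*l - 13.18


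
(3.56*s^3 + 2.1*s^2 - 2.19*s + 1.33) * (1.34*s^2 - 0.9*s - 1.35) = 4.7704*s^5 - 0.39*s^4 - 9.6306*s^3 + 0.9182*s^2 + 1.7595*s - 1.7955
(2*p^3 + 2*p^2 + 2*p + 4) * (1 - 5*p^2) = -10*p^5 - 10*p^4 - 8*p^3 - 18*p^2 + 2*p + 4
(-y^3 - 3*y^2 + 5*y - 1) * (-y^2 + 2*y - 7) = y^5 + y^4 - 4*y^3 + 32*y^2 - 37*y + 7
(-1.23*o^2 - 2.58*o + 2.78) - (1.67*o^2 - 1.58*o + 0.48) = -2.9*o^2 - 1.0*o + 2.3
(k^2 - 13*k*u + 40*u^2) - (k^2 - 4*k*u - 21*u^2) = -9*k*u + 61*u^2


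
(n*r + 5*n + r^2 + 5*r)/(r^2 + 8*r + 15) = (n + r)/(r + 3)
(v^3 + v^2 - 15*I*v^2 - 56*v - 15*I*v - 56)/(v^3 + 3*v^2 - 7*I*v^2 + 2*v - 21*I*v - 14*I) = (v - 8*I)/(v + 2)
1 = 1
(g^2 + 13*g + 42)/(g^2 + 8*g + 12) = (g + 7)/(g + 2)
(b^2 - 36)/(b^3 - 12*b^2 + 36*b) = (b + 6)/(b*(b - 6))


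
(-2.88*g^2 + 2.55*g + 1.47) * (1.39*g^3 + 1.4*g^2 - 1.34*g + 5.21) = -4.0032*g^5 - 0.487500000000001*g^4 + 9.4725*g^3 - 16.3638*g^2 + 11.3157*g + 7.6587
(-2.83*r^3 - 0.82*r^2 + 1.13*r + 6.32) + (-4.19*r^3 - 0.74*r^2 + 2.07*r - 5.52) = -7.02*r^3 - 1.56*r^2 + 3.2*r + 0.800000000000001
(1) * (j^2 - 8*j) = j^2 - 8*j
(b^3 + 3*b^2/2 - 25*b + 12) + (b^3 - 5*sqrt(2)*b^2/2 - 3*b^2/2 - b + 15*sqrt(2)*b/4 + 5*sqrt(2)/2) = 2*b^3 - 5*sqrt(2)*b^2/2 - 26*b + 15*sqrt(2)*b/4 + 5*sqrt(2)/2 + 12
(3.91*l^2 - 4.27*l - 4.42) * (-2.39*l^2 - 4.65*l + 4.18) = -9.3449*l^4 - 7.9762*l^3 + 46.7631*l^2 + 2.7044*l - 18.4756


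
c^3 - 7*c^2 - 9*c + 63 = (c - 7)*(c - 3)*(c + 3)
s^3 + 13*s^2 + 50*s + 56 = (s + 2)*(s + 4)*(s + 7)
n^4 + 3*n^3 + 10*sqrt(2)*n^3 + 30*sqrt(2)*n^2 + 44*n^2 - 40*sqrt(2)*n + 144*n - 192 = (n - 1)*(n + 4)*(n + 4*sqrt(2))*(n + 6*sqrt(2))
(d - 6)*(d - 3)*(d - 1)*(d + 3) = d^4 - 7*d^3 - 3*d^2 + 63*d - 54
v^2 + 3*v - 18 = (v - 3)*(v + 6)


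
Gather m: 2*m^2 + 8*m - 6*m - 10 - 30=2*m^2 + 2*m - 40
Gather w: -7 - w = -w - 7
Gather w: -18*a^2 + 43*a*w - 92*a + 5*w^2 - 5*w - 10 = -18*a^2 - 92*a + 5*w^2 + w*(43*a - 5) - 10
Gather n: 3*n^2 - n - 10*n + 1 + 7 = 3*n^2 - 11*n + 8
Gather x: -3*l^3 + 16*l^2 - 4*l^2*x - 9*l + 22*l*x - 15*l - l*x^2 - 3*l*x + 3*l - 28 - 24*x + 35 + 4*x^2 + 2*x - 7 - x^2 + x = -3*l^3 + 16*l^2 - 21*l + x^2*(3 - l) + x*(-4*l^2 + 19*l - 21)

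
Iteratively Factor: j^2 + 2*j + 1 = (j + 1)*(j + 1)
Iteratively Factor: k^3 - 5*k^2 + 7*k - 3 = (k - 1)*(k^2 - 4*k + 3) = (k - 1)^2*(k - 3)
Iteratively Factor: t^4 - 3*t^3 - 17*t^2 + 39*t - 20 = (t - 1)*(t^3 - 2*t^2 - 19*t + 20) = (t - 1)^2*(t^2 - t - 20) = (t - 5)*(t - 1)^2*(t + 4)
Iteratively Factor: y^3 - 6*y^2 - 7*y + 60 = (y - 5)*(y^2 - y - 12) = (y - 5)*(y + 3)*(y - 4)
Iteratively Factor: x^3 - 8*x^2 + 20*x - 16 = (x - 2)*(x^2 - 6*x + 8) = (x - 2)^2*(x - 4)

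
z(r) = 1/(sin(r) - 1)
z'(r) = -cos(r)/(sin(r) - 1)^2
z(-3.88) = -3.06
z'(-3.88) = 6.92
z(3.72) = -0.65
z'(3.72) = 0.35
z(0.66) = -2.58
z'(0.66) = -5.28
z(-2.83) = -0.77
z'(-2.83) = 0.56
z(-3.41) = -1.36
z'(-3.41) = 1.79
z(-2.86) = -0.78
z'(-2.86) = 0.59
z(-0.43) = -0.71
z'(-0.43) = -0.45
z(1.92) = -16.57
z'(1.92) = 93.93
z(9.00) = -1.70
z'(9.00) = 2.64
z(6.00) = -0.78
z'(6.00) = -0.59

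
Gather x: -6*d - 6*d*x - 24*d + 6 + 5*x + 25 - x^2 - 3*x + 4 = -30*d - x^2 + x*(2 - 6*d) + 35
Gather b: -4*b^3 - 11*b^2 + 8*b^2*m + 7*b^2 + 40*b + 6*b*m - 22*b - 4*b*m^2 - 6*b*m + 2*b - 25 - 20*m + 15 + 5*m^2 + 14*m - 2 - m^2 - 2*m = -4*b^3 + b^2*(8*m - 4) + b*(20 - 4*m^2) + 4*m^2 - 8*m - 12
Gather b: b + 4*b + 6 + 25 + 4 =5*b + 35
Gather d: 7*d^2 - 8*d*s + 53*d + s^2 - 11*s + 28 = 7*d^2 + d*(53 - 8*s) + s^2 - 11*s + 28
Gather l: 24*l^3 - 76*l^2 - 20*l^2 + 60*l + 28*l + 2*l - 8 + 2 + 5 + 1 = 24*l^3 - 96*l^2 + 90*l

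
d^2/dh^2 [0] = 0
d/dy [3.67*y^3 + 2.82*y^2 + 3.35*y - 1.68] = 11.01*y^2 + 5.64*y + 3.35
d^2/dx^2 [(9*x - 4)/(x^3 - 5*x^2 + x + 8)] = 2*((9*x - 4)*(3*x^2 - 10*x + 1)^2 + (-27*x^2 + 90*x - (3*x - 5)*(9*x - 4) - 9)*(x^3 - 5*x^2 + x + 8))/(x^3 - 5*x^2 + x + 8)^3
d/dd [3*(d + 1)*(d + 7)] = 6*d + 24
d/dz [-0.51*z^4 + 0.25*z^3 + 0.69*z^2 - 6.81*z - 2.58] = -2.04*z^3 + 0.75*z^2 + 1.38*z - 6.81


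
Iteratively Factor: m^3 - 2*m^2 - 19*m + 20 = (m - 5)*(m^2 + 3*m - 4) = (m - 5)*(m + 4)*(m - 1)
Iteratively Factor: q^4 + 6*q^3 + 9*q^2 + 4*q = (q + 4)*(q^3 + 2*q^2 + q) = q*(q + 4)*(q^2 + 2*q + 1) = q*(q + 1)*(q + 4)*(q + 1)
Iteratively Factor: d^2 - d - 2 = (d - 2)*(d + 1)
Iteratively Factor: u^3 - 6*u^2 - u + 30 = (u - 5)*(u^2 - u - 6) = (u - 5)*(u + 2)*(u - 3)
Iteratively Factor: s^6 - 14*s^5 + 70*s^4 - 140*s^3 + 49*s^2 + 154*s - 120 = (s - 2)*(s^5 - 12*s^4 + 46*s^3 - 48*s^2 - 47*s + 60) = (s - 3)*(s - 2)*(s^4 - 9*s^3 + 19*s^2 + 9*s - 20) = (s - 5)*(s - 3)*(s - 2)*(s^3 - 4*s^2 - s + 4) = (s - 5)*(s - 3)*(s - 2)*(s + 1)*(s^2 - 5*s + 4) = (s - 5)*(s - 4)*(s - 3)*(s - 2)*(s + 1)*(s - 1)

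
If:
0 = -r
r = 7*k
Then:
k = 0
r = 0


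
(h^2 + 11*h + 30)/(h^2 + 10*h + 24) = (h + 5)/(h + 4)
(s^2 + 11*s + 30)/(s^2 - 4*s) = (s^2 + 11*s + 30)/(s*(s - 4))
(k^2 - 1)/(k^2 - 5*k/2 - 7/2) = 2*(k - 1)/(2*k - 7)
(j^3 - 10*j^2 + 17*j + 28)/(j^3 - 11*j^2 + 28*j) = (j + 1)/j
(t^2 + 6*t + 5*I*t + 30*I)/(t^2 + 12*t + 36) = (t + 5*I)/(t + 6)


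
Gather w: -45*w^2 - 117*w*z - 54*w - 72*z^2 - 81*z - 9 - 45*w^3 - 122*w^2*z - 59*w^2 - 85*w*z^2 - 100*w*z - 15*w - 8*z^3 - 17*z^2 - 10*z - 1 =-45*w^3 + w^2*(-122*z - 104) + w*(-85*z^2 - 217*z - 69) - 8*z^3 - 89*z^2 - 91*z - 10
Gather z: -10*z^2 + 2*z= -10*z^2 + 2*z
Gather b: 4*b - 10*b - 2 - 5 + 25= 18 - 6*b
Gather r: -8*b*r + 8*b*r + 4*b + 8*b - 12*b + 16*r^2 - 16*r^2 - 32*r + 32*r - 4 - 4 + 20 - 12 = 0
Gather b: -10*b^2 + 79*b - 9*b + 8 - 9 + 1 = -10*b^2 + 70*b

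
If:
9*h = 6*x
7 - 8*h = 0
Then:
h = 7/8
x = 21/16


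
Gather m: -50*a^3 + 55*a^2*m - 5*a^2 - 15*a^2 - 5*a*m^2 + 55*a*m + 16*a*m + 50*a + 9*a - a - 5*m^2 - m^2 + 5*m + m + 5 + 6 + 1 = -50*a^3 - 20*a^2 + 58*a + m^2*(-5*a - 6) + m*(55*a^2 + 71*a + 6) + 12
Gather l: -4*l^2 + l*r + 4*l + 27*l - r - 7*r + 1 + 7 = -4*l^2 + l*(r + 31) - 8*r + 8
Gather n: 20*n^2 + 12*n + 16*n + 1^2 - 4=20*n^2 + 28*n - 3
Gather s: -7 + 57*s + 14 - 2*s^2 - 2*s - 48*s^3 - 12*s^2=-48*s^3 - 14*s^2 + 55*s + 7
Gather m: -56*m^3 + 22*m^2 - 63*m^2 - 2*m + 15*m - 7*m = -56*m^3 - 41*m^2 + 6*m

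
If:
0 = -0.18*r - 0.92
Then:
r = -5.11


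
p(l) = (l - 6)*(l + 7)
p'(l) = 2*l + 1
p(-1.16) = -41.81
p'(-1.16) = -1.32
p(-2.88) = -36.59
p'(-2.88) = -4.76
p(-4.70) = -24.61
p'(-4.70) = -8.40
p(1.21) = -39.33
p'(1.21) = 3.42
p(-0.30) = -42.21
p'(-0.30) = 0.40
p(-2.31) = -38.97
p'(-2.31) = -3.62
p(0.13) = -41.85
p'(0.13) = 1.26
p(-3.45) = -33.55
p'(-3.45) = -5.90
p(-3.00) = -36.00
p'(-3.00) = -5.00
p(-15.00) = 168.00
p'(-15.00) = -29.00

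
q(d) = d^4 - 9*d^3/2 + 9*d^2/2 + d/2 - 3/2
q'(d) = 4*d^3 - 27*d^2/2 + 9*d + 1/2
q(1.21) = -0.13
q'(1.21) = -1.29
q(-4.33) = 797.55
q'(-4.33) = -616.31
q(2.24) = -3.20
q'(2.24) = -2.12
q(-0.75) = 2.87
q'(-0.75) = -15.53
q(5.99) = 483.19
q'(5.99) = 429.72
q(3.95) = 36.79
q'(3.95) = 71.94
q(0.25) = -1.16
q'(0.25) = 1.97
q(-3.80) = 517.02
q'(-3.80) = -448.13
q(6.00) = 487.50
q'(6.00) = 432.50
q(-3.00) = 240.00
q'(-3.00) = -256.00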